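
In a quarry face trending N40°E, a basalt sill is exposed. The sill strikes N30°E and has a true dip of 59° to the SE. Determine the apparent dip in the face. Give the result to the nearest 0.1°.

Angle between strike (N30°E) and section (N40°E): β = 10°.
tan(apparent dip) = tan 59° · sin 10° = 0.2890
apparent dip = arctan 0.2890 = 16.12°

16.1°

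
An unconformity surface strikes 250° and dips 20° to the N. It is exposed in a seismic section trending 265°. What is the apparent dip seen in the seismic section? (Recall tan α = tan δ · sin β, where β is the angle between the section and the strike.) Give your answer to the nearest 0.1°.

5.4°

The section lies 15° from the strike.
tan(apparent dip) = tan 20° · sin 15° = 0.0942
α = arctan(0.0942) = 5.38°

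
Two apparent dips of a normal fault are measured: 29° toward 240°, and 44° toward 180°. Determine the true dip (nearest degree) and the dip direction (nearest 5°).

true dip 44°, dip direction 185°

The two traces are lines in the plane: v₁ = (sin 240°·cos 29°, cos 240°·cos 29°, −sin 29°), v₂ = (sin 180°·cos 44°, cos 180°·cos 44°, −sin 44°).
Cross product v₁ × v₂ gives the pole to the plane: n ∝ (-0.045, -0.526, 0.545).
True dip = arccos(n_z / |n|) = arccos(0.7181) = 44.1°.
The horizontal component of n points toward azimuth atan2(n_x, n_y) = 185°, the dip direction.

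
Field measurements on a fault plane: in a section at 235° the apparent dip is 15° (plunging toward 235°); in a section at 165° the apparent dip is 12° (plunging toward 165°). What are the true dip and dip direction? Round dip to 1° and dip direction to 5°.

true dip 17°, dip direction 210°

The two traces are lines in the plane: v₁ = (sin 235°·cos 15°, cos 235°·cos 15°, −sin 15°), v₂ = (sin 165°·cos 12°, cos 165°·cos 12°, −sin 12°).
Cross product v₁ × v₂ gives the pole to the plane: n ∝ (-0.129, -0.230, 0.888).
True dip = arccos(n_z / |n|) = arccos(0.9586) = 16.6°.
The horizontal component of n points toward azimuth atan2(n_x, n_y) = 209°, the dip direction.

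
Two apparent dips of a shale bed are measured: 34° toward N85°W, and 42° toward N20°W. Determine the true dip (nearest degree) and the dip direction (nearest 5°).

Each apparent-dip line lies in the plane. As unit vectors (x east, y north, z up), v₁ plunges 34°→N85°W and v₂ plunges 42°→N20°W.
n = v₁ × v₂ = (-0.342, 0.410, 0.558) (taken with n_z > 0).
True dip = arccos(n_z / |n|) = arccos(0.7225) = 43.7°.
The horizontal component of n points toward azimuth atan2(n_x, n_y) = 320°, the dip direction.

true dip 44°, dip direction 320°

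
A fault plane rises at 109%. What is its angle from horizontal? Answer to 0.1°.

tan θ = 109/100 = 1.0900
θ = arctan(1.0900) = 47.47°

47.5°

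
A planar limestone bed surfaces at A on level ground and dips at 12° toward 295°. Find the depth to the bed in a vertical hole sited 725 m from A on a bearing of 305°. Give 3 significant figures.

The hole lies 10° from the dip direction, so the down-dip offset is 725 × cos 10° = 713.99 m.
Depth = down-dip offset × tan(dip) = 713.99 × tan 12° = 713.99 × 0.2126
Depth = 151.76 m

152 m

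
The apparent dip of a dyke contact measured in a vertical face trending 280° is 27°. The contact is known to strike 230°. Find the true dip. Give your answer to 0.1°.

33.6°

The section is 50° from the strike.
tan δ = tan α / sin β = tan 27° / sin 50° = 0.5095 / 0.7660 = 0.6651
δ = arctan(0.6651) = 33.63°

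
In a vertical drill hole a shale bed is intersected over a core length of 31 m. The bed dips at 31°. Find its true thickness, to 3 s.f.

26.6 m

True thickness t = h · cos(dip) = 31 × cos 31°
t = 31 × 0.8572 = 26.572 m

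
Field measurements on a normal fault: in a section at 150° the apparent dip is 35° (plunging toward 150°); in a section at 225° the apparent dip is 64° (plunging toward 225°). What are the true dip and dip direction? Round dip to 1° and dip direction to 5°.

Represent each trace as a vector plunging at its apparent dip toward its trend (east-north-up frame): v₁ = (0.410, -0.709, -0.574), v₂ = (-0.310, -0.310, -0.899).
Cross product v₁ × v₂ gives the pole to the plane: n ∝ (-0.460, -0.546, 0.347).
Dip δ = arctan(|n_h|/n_z) = arctan(0.714/0.347) = 64.1°.
The horizontal component of n points toward azimuth atan2(n_x, n_y) = 220°, the dip direction.

true dip 64°, dip direction 220°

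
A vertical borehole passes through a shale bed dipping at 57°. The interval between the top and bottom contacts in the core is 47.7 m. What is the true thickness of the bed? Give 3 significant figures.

26.0 m

True thickness t = h · cos(dip) = 47.7 × cos 57°
t = 47.7 × 0.5446 = 25.979 m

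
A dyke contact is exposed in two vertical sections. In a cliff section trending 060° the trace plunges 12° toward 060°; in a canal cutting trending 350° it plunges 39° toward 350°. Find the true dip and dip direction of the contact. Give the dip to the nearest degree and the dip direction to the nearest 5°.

true dip 39°, dip direction 345°

The two traces are lines in the plane: v₁ = (sin 60°·cos 12°, cos 60°·cos 12°, −sin 12°), v₂ = (sin 350°·cos 39°, cos 350°·cos 39°, −sin 39°).
n = v₁ × v₂ = (-0.149, 0.561, 0.714) (taken with n_z > 0).
tan δ = √(n_x²+n_y²)/n_z = 0.581/0.714, so δ = 39.1°.
Dip direction = azimuth of (n_x, n_y) = atan2(-0.149, 0.561) = 345°.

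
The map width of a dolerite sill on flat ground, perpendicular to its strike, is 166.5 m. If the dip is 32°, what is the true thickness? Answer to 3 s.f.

True thickness t = w · sin(dip) = 166.5 × sin 32°
t = 166.5 × 0.5299 = 88.232 m

88.2 m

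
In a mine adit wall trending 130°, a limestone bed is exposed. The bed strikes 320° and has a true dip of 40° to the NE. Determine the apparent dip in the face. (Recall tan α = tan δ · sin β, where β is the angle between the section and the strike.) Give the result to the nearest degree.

The strike is 320° and the section trends 130°; the acute angle between them is β = 10°.
tan α = tan 40° × sin 10° = 0.8391 × 0.1736 = 0.1457
apparent dip = arctan 0.1457 = 8.29°

8°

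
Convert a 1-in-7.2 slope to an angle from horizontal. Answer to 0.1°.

7.9°

tan θ = 1/7.2 = 0.1389
θ = arctan(0.1389) = 7.91°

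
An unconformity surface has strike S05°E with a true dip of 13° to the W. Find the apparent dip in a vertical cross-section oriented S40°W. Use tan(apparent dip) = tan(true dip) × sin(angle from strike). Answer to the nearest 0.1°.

9.3°

The section lies 45° from the strike.
tan(apparent dip) = tan 13° · sin 45° = 0.1632
apparent dip = arctan 0.1632 = 9.27°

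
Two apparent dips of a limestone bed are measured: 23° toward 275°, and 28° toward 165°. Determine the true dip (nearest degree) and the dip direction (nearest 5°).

Each apparent-dip line lies in the plane. As unit vectors (x east, y north, z up), v₁ plunges 23°→275° and v₂ plunges 28°→165°.
The plane normal is n = v₁ × v₂ ∝ (-0.371, -0.520, 0.764).
tan δ = √(n_x²+n_y²)/n_z = 0.639/0.764, so δ = 39.9°.
Dip direction = azimuth of (n_x, n_y) = atan2(-0.371, -0.520) = 216°.

true dip 40°, dip direction 215°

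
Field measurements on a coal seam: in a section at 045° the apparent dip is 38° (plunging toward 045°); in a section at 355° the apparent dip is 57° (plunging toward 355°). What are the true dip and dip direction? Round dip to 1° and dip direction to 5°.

Each apparent-dip line lies in the plane. As unit vectors (x east, y north, z up), v₁ plunges 38°→045° and v₂ plunges 57°→355°.
The plane normal is n = v₁ × v₂ ∝ (-0.133, 0.497, 0.329).
Dip δ = arctan(|n_h|/n_z) = arctan(0.514/0.329) = 57.4°.
Dip direction = azimuth of (n_x, n_y) = atan2(-0.133, 0.497) = 345°.

true dip 57°, dip direction 345°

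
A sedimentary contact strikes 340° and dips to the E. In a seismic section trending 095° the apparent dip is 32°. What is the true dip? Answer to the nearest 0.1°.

The section is 65° from the strike.
tan(true dip) = tan 32° / sin 65° = 0.6895
δ = arctan(0.6895) = 34.58°

34.6°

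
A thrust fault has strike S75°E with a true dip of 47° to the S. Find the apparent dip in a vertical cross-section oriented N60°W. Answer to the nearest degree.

16°

Angle between strike (S75°E) and section (N60°W): β = 15°.
tan(apparent dip) = tan 47° · sin 15° = 0.2775
apparent dip = arctan 0.2775 = 15.51°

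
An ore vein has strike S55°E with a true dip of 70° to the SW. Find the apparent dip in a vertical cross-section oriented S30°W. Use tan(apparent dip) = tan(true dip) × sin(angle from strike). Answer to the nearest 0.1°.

Angle between strike (S55°E) and section (S30°W): β = 85°.
tan α = tan 70° × sin 85° = 2.7475 × 0.9962 = 2.7370
apparent dip = arctan 2.7370 = 69.93°

69.9°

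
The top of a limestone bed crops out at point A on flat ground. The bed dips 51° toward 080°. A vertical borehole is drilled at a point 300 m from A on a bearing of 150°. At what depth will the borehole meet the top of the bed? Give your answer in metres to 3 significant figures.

The hole lies 70° from the dip direction, so the down-dip offset is 300 × cos 70° = 102.61 m.
Depth = down-dip offset × tan(dip) = 102.61 × tan 51° = 102.61 × 1.2349
Depth = 126.71 m

127 m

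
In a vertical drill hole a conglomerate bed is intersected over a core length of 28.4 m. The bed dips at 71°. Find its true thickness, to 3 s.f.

True thickness t = h · cos(dip) = 28.4 × cos 71°
t = 28.4 × 0.3256 = 9.246 m

9.25 m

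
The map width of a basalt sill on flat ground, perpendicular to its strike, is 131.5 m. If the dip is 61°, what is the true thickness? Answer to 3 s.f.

115 m

True thickness t = w · sin(dip) = 131.5 × sin 61°
t = 131.5 × 0.8746 = 115.012 m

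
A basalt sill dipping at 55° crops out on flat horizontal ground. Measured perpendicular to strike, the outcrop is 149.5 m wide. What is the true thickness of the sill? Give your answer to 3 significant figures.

122 m

True thickness t = w · sin(dip) = 149.5 × sin 55°
t = 149.5 × 0.8192 = 122.463 m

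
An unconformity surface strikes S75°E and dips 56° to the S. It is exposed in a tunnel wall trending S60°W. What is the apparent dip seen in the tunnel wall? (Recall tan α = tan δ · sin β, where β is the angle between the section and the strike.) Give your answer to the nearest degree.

46°

The section lies 45° from the strike.
tan α = tan 56° × sin 45° = 1.4826 × 0.7071 = 1.0483
α = arctan(1.0483) = 46.35°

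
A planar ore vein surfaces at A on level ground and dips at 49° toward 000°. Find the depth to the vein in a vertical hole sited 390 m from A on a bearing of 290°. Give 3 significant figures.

The hole lies 70° from the dip direction, so the down-dip offset is 390 × cos 70° = 133.39 m.
Depth = down-dip offset × tan(dip) = 133.39 × tan 49° = 133.39 × 1.1504
Depth = 153.45 m

153 m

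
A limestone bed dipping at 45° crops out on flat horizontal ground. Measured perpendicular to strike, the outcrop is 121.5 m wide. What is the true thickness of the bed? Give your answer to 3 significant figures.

85.9 m

True thickness t = w · sin(dip) = 121.5 × sin 45°
t = 121.5 × 0.7071 = 85.913 m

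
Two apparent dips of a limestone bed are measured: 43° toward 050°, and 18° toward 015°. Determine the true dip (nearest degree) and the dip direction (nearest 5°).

true dip 50°, dip direction 090°

The two traces are lines in the plane: v₁ = (sin 50°·cos 43°, cos 50°·cos 43°, −sin 43°), v₂ = (sin 15°·cos 18°, cos 15°·cos 18°, −sin 18°).
n = v₁ × v₂ = (0.481, 0.005, 0.399) (taken with n_z > 0).
Dip δ = arctan(|n_h|/n_z) = arctan(0.481/0.399) = 50.3°.
Dip direction = azimuth of (n_x, n_y) = atan2(0.481, 0.005) = 89°.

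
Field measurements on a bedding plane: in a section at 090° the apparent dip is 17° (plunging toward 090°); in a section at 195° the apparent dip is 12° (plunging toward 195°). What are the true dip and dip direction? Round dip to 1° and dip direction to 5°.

true dip 23°, dip direction 135°

The two traces are lines in the plane: v₁ = (sin 90°·cos 17°, cos 90°·cos 17°, −sin 17°), v₂ = (sin 195°·cos 12°, cos 195°·cos 12°, −sin 12°).
The plane normal is n = v₁ × v₂ ∝ (0.276, -0.273, 0.904).
tan δ = √(n_x²+n_y²)/n_z = 0.388/0.904, so δ = 23.3°.
Dip direction = azimuth of (n_x, n_y) = atan2(0.276, -0.273) = 135°.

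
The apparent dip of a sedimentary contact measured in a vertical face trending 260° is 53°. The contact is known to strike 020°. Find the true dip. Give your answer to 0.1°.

β = acute angle between strike 020° and section 260° = 60°.
tan δ = tan α / sin β = tan 53° / sin 60° = 1.3270 / 0.8660 = 1.5323
δ = arctan(1.5323) = 56.87°

56.9°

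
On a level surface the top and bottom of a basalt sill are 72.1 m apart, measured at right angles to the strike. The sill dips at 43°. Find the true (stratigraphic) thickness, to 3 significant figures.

49.2 m

True thickness t = w · sin(dip) = 72.1 × sin 43°
t = 72.1 × 0.6820 = 49.172 m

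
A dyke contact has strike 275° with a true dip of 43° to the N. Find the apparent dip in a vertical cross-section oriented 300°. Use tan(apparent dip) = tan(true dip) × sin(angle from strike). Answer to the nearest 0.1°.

The strike is 275° and the section trends 300°; the acute angle between them is β = 25°.
tan α = tan 43° × sin 25° = 0.9325 × 0.4226 = 0.3941
α = arctan(0.3941) = 21.51°

21.5°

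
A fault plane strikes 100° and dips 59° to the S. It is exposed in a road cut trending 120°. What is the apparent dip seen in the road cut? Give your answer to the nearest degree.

30°

The section lies 20° from the strike.
tan α = tan 59° × sin 20° = 1.6643 × 0.3420 = 0.5692
α = arctan(0.5692) = 29.65°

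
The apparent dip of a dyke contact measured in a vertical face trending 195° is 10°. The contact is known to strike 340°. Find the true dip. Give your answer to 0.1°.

The section is 35° from the strike.
tan(true dip) = tan 10° / sin 35° = 0.3074
true dip = arctan 0.3074 = 17.09°

17.1°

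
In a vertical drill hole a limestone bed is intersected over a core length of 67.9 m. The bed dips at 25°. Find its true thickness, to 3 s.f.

61.5 m

True thickness t = h · cos(dip) = 67.9 × cos 25°
t = 67.9 × 0.9063 = 61.538 m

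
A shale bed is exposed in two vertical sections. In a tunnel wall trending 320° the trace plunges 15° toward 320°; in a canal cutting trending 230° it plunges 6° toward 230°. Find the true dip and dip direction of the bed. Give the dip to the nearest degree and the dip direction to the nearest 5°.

The two traces are lines in the plane: v₁ = (sin 320°·cos 15°, cos 320°·cos 15°, −sin 15°), v₂ = (sin 230°·cos 6°, cos 230°·cos 6°, −sin 6°).
The plane normal is n = v₁ × v₂ ∝ (-0.243, 0.132, 0.961).
True dip = arccos(n_z / |n|) = arccos(0.9610) = 16.1°.
Dip direction = azimuth of (n_x, n_y) = atan2(-0.243, 0.132) = 299°.

true dip 16°, dip direction 300°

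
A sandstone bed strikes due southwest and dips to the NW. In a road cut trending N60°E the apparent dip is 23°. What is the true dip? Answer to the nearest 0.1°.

β = acute angle between strike due southwest and section N60°E = 15°.
tan δ = tan α / sin β = tan 23° / sin 15° = 0.4245 / 0.2588 = 1.6400
δ = arctan(1.6400) = 58.63°

58.6°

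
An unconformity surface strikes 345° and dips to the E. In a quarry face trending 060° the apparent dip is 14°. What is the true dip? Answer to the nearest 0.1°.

The section is 75° from the strike.
tan(true dip) = tan 14° / sin 75° = 0.2581
true dip = arctan 0.2581 = 14.47°

14.5°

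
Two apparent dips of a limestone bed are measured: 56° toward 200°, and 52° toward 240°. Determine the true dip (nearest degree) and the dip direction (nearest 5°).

true dip 56°, dip direction 210°

Each apparent-dip line lies in the plane. As unit vectors (x east, y north, z up), v₁ plunges 56°→200° and v₂ plunges 52°→240°.
Cross product v₁ × v₂ gives the pole to the plane: n ∝ (-0.159, -0.291, 0.221).
True dip = arccos(n_z / |n|) = arccos(0.5548) = 56.3°.
Dip direction = azimuth of (n_x, n_y) = atan2(-0.159, -0.291) = 209°.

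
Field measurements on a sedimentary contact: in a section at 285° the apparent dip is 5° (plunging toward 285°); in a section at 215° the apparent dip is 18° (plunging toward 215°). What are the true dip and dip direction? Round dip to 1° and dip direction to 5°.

true dip 18°, dip direction 210°

Represent each trace as a vector plunging at its apparent dip toward its trend (east-north-up frame): v₁ = (-0.962, 0.258, -0.087), v₂ = (-0.546, -0.779, -0.309).
n = v₁ × v₂ = (-0.148, -0.250, 0.890) (taken with n_z > 0).
tan δ = √(n_x²+n_y²)/n_z = 0.290/0.890, so δ = 18.1°.
The horizontal component of n points toward azimuth atan2(n_x, n_y) = 211°, the dip direction.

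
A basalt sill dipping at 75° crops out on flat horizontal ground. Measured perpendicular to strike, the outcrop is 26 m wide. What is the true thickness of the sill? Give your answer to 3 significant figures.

True thickness t = w · sin(dip) = 26 × sin 75°
t = 26 × 0.9659 = 25.114 m

25.1 m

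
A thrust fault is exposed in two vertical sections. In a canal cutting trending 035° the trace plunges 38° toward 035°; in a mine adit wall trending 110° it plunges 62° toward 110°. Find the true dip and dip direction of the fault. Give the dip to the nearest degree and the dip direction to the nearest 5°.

true dip 62°, dip direction 100°

The two traces are lines in the plane: v₁ = (sin 35°·cos 38°, cos 35°·cos 38°, −sin 38°), v₂ = (sin 110°·cos 62°, cos 110°·cos 62°, −sin 62°).
The plane normal is n = v₁ × v₂ ∝ (0.669, -0.127, 0.357).
True dip = arccos(n_z / |n|) = arccos(0.4647) = 62.3°.
Dip direction = azimuth of (n_x, n_y) = atan2(0.669, -0.127) = 101°.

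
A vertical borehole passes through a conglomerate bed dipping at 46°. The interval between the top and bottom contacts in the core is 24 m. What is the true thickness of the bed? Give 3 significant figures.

True thickness t = h · cos(dip) = 24 × cos 46°
t = 24 × 0.6947 = 16.672 m

16.7 m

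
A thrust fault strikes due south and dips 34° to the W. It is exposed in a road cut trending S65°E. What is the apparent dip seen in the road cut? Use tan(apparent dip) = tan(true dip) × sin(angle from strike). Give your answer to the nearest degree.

31°

The section lies 65° from the strike.
tan(apparent dip) = tan 34° · sin 65° = 0.6113
α = arctan(0.6113) = 31.44°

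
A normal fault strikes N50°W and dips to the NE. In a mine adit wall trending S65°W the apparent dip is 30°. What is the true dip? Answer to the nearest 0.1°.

The section is 65° from the strike.
tan(true dip) = tan 30° / sin 65° = 0.6370
true dip = arctan 0.6370 = 32.50°

32.5°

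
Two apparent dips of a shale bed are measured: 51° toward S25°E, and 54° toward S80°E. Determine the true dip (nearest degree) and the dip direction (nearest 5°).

The two traces are lines in the plane: v₁ = (sin 155°·cos 51°, cos 155°·cos 51°, −sin 51°), v₂ = (sin 100°·cos 54°, cos 100°·cos 54°, −sin 54°).
n = v₁ × v₂ = (0.382, -0.235, 0.303) (taken with n_z > 0).
True dip = arccos(n_z / |n|) = arccos(0.5599) = 56.0°.
Dip direction = atan2(0.382, -0.235) = 122° (azimuth of n's horizontal projection).

true dip 56°, dip direction 120°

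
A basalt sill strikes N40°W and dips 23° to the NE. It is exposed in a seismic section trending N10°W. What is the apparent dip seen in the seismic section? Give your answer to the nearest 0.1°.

12.0°

The section lies 30° from the strike.
tan(apparent dip) = tan 23° · sin 30° = 0.2122
apparent dip = arctan 0.2122 = 11.98°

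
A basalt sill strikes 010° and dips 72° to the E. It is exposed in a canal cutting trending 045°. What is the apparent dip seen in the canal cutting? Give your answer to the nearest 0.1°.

The strike is 010° and the section trends 045°; the acute angle between them is β = 35°.
tan(apparent dip) = tan 72° · sin 35° = 1.7653
α = arctan(1.7653) = 60.47°

60.5°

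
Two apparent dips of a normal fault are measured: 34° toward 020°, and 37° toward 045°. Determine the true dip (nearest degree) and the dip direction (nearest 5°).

true dip 37°, dip direction 045°

Each apparent-dip line lies in the plane. As unit vectors (x east, y north, z up), v₁ plunges 34°→020° and v₂ plunges 37°→045°.
The plane normal is n = v₁ × v₂ ∝ (0.153, 0.145, 0.280).
Dip δ = arctan(|n_h|/n_z) = arctan(0.211/0.280) = 37.0°.
Dip direction = atan2(0.153, 0.145) = 47° (azimuth of n's horizontal projection).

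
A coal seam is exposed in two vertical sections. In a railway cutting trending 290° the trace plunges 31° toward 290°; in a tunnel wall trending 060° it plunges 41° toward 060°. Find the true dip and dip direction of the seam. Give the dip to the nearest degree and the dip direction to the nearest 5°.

true dip 60°, dip direction 000°

Represent each trace as a vector plunging at its apparent dip toward its trend (east-north-up frame): v₁ = (-0.805, 0.293, -0.515), v₂ = (0.654, 0.377, -0.656).
Cross product v₁ × v₂ gives the pole to the plane: n ∝ (-0.002, 0.865, 0.496).
Dip δ = arctan(|n_h|/n_z) = arctan(0.865/0.496) = 60.2°.
Dip direction = atan2(-0.002, 0.865) = 360° (azimuth of n's horizontal projection).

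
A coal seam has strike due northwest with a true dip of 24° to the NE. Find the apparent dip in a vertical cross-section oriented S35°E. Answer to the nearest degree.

Angle between strike (due northwest) and section (S35°E): β = 10°.
tan α = tan 24° × sin 10° = 0.4452 × 0.1736 = 0.0773
α = arctan(0.0773) = 4.42°

4°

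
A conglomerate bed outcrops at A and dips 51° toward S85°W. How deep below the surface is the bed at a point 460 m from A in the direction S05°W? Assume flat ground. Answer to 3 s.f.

98.6 m

The hole lies 80° from the dip direction, so the down-dip offset is 460 × cos 80° = 79.88 m.
Depth = down-dip offset × tan(dip) = 79.88 × tan 51° = 79.88 × 1.2349
Depth = 98.64 m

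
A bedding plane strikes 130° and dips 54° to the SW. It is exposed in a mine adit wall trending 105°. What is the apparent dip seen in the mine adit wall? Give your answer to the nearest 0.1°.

30.2°

The section lies 25° from the strike.
tan(apparent dip) = tan 54° · sin 25° = 0.5817
apparent dip = arctan 0.5817 = 30.19°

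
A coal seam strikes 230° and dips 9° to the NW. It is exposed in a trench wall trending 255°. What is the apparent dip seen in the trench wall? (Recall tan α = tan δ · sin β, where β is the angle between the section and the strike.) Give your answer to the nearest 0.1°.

3.8°

The section lies 25° from the strike.
tan(apparent dip) = tan 9° · sin 25° = 0.0669
α = arctan(0.0669) = 3.83°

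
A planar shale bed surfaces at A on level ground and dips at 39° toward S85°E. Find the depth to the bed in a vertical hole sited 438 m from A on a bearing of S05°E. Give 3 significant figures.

The hole lies 80° from the dip direction, so the down-dip offset is 438 × cos 80° = 76.06 m.
Depth = down-dip offset × tan(dip) = 76.06 × tan 39° = 76.06 × 0.8098
Depth = 61.59 m

61.6 m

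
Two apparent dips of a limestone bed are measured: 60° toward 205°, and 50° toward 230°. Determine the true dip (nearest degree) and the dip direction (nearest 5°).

true dip 63°, dip direction 180°

Each apparent-dip line lies in the plane. As unit vectors (x east, y north, z up), v₁ plunges 60°→205° and v₂ plunges 50°→230°.
n = v₁ × v₂ = (0.011, -0.265, 0.136) (taken with n_z > 0).
tan δ = √(n_x²+n_y²)/n_z = 0.265/0.136, so δ = 62.8°.
Dip direction = atan2(0.011, -0.265) = 178° (azimuth of n's horizontal projection).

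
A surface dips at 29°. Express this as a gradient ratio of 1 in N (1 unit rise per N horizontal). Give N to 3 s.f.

1 in 1.80

1 : N means tan θ = 1/N, so N = 1/tan 29° = 1/0.5543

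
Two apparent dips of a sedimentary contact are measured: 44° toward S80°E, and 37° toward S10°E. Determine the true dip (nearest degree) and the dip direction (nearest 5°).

Represent each trace as a vector plunging at its apparent dip toward its trend (east-north-up frame): v₁ = (0.708, -0.125, -0.695), v₂ = (0.139, -0.787, -0.602).
The plane normal is n = v₁ × v₂ ∝ (0.471, -0.330, 0.540).
tan δ = √(n_x²+n_y²)/n_z = 0.575/0.540, so δ = 46.8°.
Dip direction = azimuth of (n_x, n_y) = atan2(0.471, -0.330) = 125°.

true dip 47°, dip direction 125°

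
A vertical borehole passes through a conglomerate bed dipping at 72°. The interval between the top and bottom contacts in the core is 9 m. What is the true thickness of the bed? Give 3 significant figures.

2.78 m

True thickness t = h · cos(dip) = 9 × cos 72°
t = 9 × 0.3090 = 2.781 m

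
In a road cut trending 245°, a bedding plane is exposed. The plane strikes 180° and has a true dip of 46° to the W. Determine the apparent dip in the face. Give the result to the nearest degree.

The section lies 65° from the strike.
tan α = tan 46° × sin 65° = 1.0355 × 0.9063 = 0.9385
apparent dip = arctan 0.9385 = 43.18°

43°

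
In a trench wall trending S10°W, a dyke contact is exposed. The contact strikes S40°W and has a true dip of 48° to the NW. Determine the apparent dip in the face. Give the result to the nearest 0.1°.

The section lies 30° from the strike.
tan(apparent dip) = tan 48° · sin 30° = 0.5553
α = arctan(0.5553) = 29.04°

29.0°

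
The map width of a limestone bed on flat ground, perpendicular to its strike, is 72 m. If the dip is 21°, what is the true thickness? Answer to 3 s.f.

True thickness t = w · sin(dip) = 72 × sin 21°
t = 72 × 0.3584 = 25.802 m

25.8 m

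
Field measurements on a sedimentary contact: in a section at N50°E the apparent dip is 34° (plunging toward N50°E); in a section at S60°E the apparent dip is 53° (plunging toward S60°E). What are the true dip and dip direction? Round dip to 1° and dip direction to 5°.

Represent each trace as a vector plunging at its apparent dip toward its trend (east-north-up frame): v₁ = (0.635, 0.533, -0.559), v₂ = (0.521, -0.301, -0.799).
n = v₁ × v₂ = (0.594, -0.216, 0.469) (taken with n_z > 0).
tan δ = √(n_x²+n_y²)/n_z = 0.632/0.469, so δ = 53.4°.
Dip direction = azimuth of (n_x, n_y) = atan2(0.594, -0.216) = 110°.

true dip 53°, dip direction 110°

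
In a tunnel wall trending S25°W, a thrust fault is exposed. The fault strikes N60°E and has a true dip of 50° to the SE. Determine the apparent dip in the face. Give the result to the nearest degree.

34°

Angle between strike (N60°E) and section (S25°W): β = 35°.
tan α = tan 50° × sin 35° = 1.1918 × 0.5736 = 0.6836
apparent dip = arctan 0.6836 = 34.36°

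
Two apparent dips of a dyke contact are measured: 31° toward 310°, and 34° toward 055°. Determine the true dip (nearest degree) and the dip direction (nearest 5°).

Each apparent-dip line lies in the plane. As unit vectors (x east, y north, z up), v₁ plunges 31°→310° and v₂ plunges 34°→055°.
The plane normal is n = v₁ × v₂ ∝ (0.063, 0.717, 0.686).
Dip δ = arctan(|n_h|/n_z) = arctan(0.720/0.686) = 46.4°.
Dip direction = azimuth of (n_x, n_y) = atan2(0.063, 0.717) = 5°.

true dip 46°, dip direction 005°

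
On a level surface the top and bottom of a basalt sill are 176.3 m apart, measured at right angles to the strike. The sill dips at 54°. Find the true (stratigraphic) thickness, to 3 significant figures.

143 m

True thickness t = w · sin(dip) = 176.3 × sin 54°
t = 176.3 × 0.8090 = 142.630 m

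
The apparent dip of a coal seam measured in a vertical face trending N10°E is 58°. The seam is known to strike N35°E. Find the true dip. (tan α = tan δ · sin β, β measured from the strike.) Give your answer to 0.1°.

75.2°

The section is 25° from the strike.
tan(true dip) = tan 58° / sin 25° = 3.7867
true dip = arctan 3.7867 = 75.21°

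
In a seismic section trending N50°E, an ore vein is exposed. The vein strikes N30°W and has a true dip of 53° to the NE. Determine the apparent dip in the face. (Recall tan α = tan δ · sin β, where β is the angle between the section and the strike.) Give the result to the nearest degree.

Angle between strike (N30°W) and section (N50°E): β = 80°.
tan α = tan 53° × sin 80° = 1.3270 × 0.9848 = 1.3069
α = arctan(1.3069) = 52.58°

53°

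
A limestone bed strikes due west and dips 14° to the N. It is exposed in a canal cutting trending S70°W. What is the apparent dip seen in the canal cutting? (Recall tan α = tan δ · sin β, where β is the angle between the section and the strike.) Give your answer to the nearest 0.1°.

4.9°

The section lies 20° from the strike.
tan(apparent dip) = tan 14° · sin 20° = 0.0853
apparent dip = arctan 0.0853 = 4.87°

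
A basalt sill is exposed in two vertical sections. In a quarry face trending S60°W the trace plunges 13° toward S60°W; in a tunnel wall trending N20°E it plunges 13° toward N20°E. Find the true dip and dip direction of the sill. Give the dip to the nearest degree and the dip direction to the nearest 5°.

Each apparent-dip line lies in the plane. As unit vectors (x east, y north, z up), v₁ plunges 13°→S60°W and v₂ plunges 13°→N20°E.
Cross product v₁ × v₂ gives the pole to the plane: n ∝ (-0.316, 0.265, 0.610).
True dip = arccos(n_z / |n|) = arccos(0.8288) = 34.0°.
The horizontal component of n points toward azimuth atan2(n_x, n_y) = 310°, the dip direction.

true dip 34°, dip direction 310°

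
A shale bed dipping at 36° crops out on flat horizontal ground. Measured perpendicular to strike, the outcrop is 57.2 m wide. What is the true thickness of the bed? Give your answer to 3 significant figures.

33.6 m

True thickness t = w · sin(dip) = 57.2 × sin 36°
t = 57.2 × 0.5878 = 33.621 m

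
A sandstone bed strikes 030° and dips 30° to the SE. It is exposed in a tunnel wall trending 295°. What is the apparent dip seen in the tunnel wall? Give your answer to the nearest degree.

30°

The section lies 85° from the strike.
tan α = tan 30° × sin 85° = 0.5774 × 0.9962 = 0.5752
α = arctan(0.5752) = 29.91°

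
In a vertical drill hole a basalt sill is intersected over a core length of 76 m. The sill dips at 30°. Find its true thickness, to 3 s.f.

65.8 m

True thickness t = h · cos(dip) = 76 × cos 30°
t = 76 × 0.8660 = 65.818 m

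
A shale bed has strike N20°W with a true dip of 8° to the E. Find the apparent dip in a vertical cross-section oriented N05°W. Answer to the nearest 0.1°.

2.1°

Angle between strike (N20°W) and section (N05°W): β = 15°.
tan(apparent dip) = tan 8° · sin 15° = 0.0364
α = arctan(0.0364) = 2.08°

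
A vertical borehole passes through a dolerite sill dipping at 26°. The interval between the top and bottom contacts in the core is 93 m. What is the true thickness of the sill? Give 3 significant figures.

True thickness t = h · cos(dip) = 93 × cos 26°
t = 93 × 0.8988 = 83.588 m

83.6 m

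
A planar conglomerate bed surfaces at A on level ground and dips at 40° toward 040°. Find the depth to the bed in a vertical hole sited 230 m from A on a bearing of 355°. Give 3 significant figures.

136 m

The hole lies 45° from the dip direction, so the down-dip offset is 230 × cos 45° = 162.63 m.
Depth = down-dip offset × tan(dip) = 162.63 × tan 40° = 162.63 × 0.8391
Depth = 136.47 m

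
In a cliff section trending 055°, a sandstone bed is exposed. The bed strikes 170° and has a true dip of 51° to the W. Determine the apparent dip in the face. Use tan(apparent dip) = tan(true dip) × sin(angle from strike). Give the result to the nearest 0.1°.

Angle between strike (170°) and section (055°): β = 65°.
tan α = tan 51° × sin 65° = 1.2349 × 0.9063 = 1.1192
apparent dip = arctan 1.1192 = 48.22°

48.2°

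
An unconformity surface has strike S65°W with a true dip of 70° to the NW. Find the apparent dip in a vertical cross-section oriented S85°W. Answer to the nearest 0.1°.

43.2°

The strike is S65°W and the section trends S85°W; the acute angle between them is β = 20°.
tan(apparent dip) = tan 70° · sin 20° = 0.9397
α = arctan(0.9397) = 43.22°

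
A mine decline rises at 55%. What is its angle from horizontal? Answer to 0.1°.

28.8°

tan θ = 55/100 = 0.5500
θ = arctan(0.5500) = 28.81°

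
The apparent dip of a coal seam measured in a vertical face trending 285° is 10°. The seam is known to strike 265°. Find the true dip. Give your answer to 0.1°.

27.3°

The section is 20° from the strike.
tan(true dip) = tan 10° / sin 20° = 0.5155
true dip = arctan 0.5155 = 27.27°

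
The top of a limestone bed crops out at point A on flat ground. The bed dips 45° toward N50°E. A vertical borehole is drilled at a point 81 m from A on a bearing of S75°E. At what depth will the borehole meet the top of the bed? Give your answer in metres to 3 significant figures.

46.5 m

The hole lies 55° from the dip direction, so the down-dip offset is 81 × cos 55° = 46.46 m.
Depth = down-dip offset × tan(dip) = 46.46 × tan 45° = 46.46 × 1.0000
Depth = 46.46 m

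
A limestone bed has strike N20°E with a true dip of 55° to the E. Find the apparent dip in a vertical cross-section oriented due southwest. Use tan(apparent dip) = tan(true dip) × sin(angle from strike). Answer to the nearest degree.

31°

The strike is N20°E and the section trends due southwest; the acute angle between them is β = 25°.
tan(apparent dip) = tan 55° · sin 25° = 0.6036
apparent dip = arctan 0.6036 = 31.11°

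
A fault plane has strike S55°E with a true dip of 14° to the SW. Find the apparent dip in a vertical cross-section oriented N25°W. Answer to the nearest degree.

Angle between strike (S55°E) and section (N25°W): β = 30°.
tan α = tan 14° × sin 30° = 0.2493 × 0.5000 = 0.1247
α = arctan(0.1247) = 7.11°

7°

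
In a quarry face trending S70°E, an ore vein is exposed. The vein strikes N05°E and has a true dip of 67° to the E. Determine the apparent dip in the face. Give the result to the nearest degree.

66°

Angle between strike (N05°E) and section (S70°E): β = 75°.
tan α = tan 67° × sin 75° = 2.3559 × 0.9659 = 2.2756
α = arctan(2.2756) = 66.28°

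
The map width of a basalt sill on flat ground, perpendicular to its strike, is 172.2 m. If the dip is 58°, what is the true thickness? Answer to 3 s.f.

146 m

True thickness t = w · sin(dip) = 172.2 × sin 58°
t = 172.2 × 0.8480 = 146.034 m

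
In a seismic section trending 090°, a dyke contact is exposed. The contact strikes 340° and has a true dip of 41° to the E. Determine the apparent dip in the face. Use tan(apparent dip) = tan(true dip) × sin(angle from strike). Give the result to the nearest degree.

The section lies 70° from the strike.
tan(apparent dip) = tan 41° · sin 70° = 0.8169
α = arctan(0.8169) = 39.24°

39°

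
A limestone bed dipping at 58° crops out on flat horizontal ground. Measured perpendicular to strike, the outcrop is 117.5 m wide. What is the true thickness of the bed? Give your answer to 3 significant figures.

99.6 m

True thickness t = w · sin(dip) = 117.5 × sin 58°
t = 117.5 × 0.8480 = 99.646 m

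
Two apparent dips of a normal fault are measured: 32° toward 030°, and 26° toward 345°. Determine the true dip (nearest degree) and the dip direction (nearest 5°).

true dip 32°, dip direction 025°

The two traces are lines in the plane: v₁ = (sin 30°·cos 32°, cos 30°·cos 32°, −sin 32°), v₂ = (sin 345°·cos 26°, cos 345°·cos 26°, −sin 26°).
Cross product v₁ × v₂ gives the pole to the plane: n ∝ (0.138, 0.309, 0.539).
True dip = arccos(n_z / |n|) = arccos(0.8468) = 32.1°.
Dip direction = atan2(0.138, 0.309) = 24° (azimuth of n's horizontal projection).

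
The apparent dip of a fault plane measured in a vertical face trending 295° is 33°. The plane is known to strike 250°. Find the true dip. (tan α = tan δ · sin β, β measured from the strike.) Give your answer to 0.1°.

The section is 45° from the strike.
tan(true dip) = tan 33° / sin 45° = 0.9184
true dip = arctan 0.9184 = 42.56°

42.6°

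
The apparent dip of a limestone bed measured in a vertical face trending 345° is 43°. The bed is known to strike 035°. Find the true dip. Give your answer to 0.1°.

50.6°

The section is 50° from the strike.
tan(true dip) = tan 43° / sin 50° = 1.2173
δ = arctan(1.2173) = 50.60°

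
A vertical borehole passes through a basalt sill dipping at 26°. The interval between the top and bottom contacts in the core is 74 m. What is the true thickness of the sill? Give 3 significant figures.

True thickness t = h · cos(dip) = 74 × cos 26°
t = 74 × 0.8988 = 66.511 m

66.5 m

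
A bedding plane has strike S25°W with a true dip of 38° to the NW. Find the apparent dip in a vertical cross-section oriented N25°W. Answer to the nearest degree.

31°

The section lies 50° from the strike.
tan(apparent dip) = tan 38° · sin 50° = 0.5985
apparent dip = arctan 0.5985 = 30.90°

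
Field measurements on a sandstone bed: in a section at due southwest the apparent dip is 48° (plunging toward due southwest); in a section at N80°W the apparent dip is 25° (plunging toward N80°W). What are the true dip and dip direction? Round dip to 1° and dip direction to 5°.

true dip 48°, dip direction 215°

Each apparent-dip line lies in the plane. As unit vectors (x east, y north, z up), v₁ plunges 48°→due southwest and v₂ plunges 25°→N80°W.
The plane normal is n = v₁ × v₂ ∝ (-0.317, -0.463, 0.497).
Dip δ = arctan(|n_h|/n_z) = arctan(0.561/0.497) = 48.5°.
Dip direction = atan2(-0.317, -0.463) = 214° (azimuth of n's horizontal projection).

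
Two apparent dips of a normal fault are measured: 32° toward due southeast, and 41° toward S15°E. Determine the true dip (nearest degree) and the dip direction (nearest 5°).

true dip 42°, dip direction 180°

Represent each trace as a vector plunging at its apparent dip toward its trend (east-north-up frame): v₁ = (0.600, -0.600, -0.530), v₂ = (0.195, -0.729, -0.656).
Cross product v₁ × v₂ gives the pole to the plane: n ∝ (-0.007, -0.290, 0.320).
True dip = arccos(n_z / |n|) = arccos(0.7410) = 42.2°.
Dip direction = atan2(-0.007, -0.290) = 181° (azimuth of n's horizontal projection).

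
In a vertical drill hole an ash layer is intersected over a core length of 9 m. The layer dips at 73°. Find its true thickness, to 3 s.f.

True thickness t = h · cos(dip) = 9 × cos 73°
t = 9 × 0.2924 = 2.631 m

2.63 m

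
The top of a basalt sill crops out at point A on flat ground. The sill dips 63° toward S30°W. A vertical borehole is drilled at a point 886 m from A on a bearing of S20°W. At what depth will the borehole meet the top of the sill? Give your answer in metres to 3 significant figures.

1710 m

The hole lies 10° from the dip direction, so the down-dip offset is 886 × cos 10° = 872.54 m.
Depth = down-dip offset × tan(dip) = 872.54 × tan 63° = 872.54 × 1.9626
Depth = 1712.46 m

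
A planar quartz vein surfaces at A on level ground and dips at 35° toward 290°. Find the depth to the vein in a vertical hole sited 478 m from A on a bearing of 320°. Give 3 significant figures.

290 m

The hole lies 30° from the dip direction, so the down-dip offset is 478 × cos 30° = 413.96 m.
Depth = down-dip offset × tan(dip) = 413.96 × tan 35° = 413.96 × 0.7002
Depth = 289.86 m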